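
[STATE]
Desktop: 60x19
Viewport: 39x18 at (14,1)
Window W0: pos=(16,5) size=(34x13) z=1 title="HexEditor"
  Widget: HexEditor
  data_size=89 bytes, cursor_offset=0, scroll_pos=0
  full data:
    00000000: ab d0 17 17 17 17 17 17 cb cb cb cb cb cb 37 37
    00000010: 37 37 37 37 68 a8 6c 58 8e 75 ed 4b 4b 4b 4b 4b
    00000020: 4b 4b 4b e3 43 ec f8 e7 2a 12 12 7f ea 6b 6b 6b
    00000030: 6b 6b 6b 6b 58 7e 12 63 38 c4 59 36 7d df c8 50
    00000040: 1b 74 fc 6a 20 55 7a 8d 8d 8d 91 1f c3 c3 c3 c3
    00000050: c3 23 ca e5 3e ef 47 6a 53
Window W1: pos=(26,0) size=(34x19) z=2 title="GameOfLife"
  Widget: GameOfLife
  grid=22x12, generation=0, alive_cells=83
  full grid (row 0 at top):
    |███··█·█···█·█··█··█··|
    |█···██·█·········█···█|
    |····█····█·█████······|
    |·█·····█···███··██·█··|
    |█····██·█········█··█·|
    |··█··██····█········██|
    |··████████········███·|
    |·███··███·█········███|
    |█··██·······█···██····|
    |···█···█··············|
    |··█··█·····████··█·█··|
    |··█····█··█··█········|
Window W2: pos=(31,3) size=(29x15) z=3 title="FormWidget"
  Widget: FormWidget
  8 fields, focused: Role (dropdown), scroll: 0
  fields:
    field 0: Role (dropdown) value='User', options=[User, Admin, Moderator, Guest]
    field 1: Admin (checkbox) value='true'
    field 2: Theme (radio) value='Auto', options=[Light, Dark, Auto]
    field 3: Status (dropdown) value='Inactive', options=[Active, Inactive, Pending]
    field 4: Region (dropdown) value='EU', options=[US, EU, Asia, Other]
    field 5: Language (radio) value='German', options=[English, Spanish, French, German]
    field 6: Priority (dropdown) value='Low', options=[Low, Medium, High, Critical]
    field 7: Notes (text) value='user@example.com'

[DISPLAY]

            ┃ GameOfLife               
            ┠──────────────────────────
            ┃Gen:┏━━━━━━━━━━━━━━━━━━━━━
            ┃███·┃ FormWidget          
  ┏━━━━━━━━━┃█···┠─────────────────────
  ┃ HexEdito┃····┃> Role:       [User  
  ┠─────────┃·█··┃  Admin:      [x]    
  ┃00000000 ┃█···┃  Theme:      ( ) Lig
  ┃00000010 ┃··█·┃  Status:     [Inacti
  ┃00000020 ┃··██┃  Region:     [EU    
  ┃00000030 ┃·███┃  Language:   ( ) Eng
  ┃00000040 ┃█··█┃  Priority:   [Low   
  ┃00000050 ┃···█┃  Notes:      [user@e
  ┃         ┃··█·┃                     
  ┃         ┃··█·┃                     
  ┃         ┃    ┃                     
  ┗━━━━━━━━━┃    ┗━━━━━━━━━━━━━━━━━━━━━
            ┗━━━━━━━━━━━━━━━━━━━━━━━━━━


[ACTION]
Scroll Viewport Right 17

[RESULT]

     ┃ GameOfLife                     ┃
     ┠────────────────────────────────┨
     ┃Gen:┏━━━━━━━━━━━━━━━━━━━━━━━━━━━┓
     ┃███·┃ FormWidget                ┃
━━━━━┃█···┠───────────────────────────┨
Edito┃····┃> Role:       [User      ▼]┃
─────┃·█··┃  Admin:      [x]          ┃
0000 ┃█···┃  Theme:      ( ) Light  ( ┃
0010 ┃··█·┃  Status:     [Inactive  ▼]┃
0020 ┃··██┃  Region:     [EU        ▼]┃
0030 ┃·███┃  Language:   ( ) English  ┃
0040 ┃█··█┃  Priority:   [Low       ▼]┃
0050 ┃···█┃  Notes:      [user@exampl]┃
     ┃··█·┃                           ┃
     ┃··█·┃                           ┃
     ┃    ┃                           ┃
━━━━━┃    ┗━━━━━━━━━━━━━━━━━━━━━━━━━━━┛
     ┗━━━━━━━━━━━━━━━━━━━━━━━━━━━━━━━━┛


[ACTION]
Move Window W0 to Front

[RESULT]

     ┃ GameOfLife                     ┃
     ┠────────────────────────────────┨
     ┃Gen:┏━━━━━━━━━━━━━━━━━━━━━━━━━━━┓
     ┃███·┃ FormWidget                ┃
━━━━━━━━━━━━━━━━━━━━━━━━━━━━┓─────────┨
Editor                      ┃r      ▼]┃
────────────────────────────┨         ┃
0000  AB d0 17 17 17 17 17 1┃Light  ( ┃
0010  37 37 37 37 68 a8 6c 5┃ctive  ▼]┃
0020  4b 4b 4b e3 43 ec f8 e┃       ▼]┃
0030  6b 6b 6b 6b 58 7e 12 6┃English  ┃
0040  1b 74 fc 6a 20 55 7a 8┃       ▼]┃
0050  c3 23 ca e5 3e ef 47 6┃r@exampl]┃
                            ┃         ┃
                            ┃         ┃
                            ┃         ┃
━━━━━━━━━━━━━━━━━━━━━━━━━━━━┛━━━━━━━━━┛
     ┗━━━━━━━━━━━━━━━━━━━━━━━━━━━━━━━━┛


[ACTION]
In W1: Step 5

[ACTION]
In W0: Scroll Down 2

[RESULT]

     ┃ GameOfLife                     ┃
     ┠────────────────────────────────┨
     ┃Gen:┏━━━━━━━━━━━━━━━━━━━━━━━━━━━┓
     ┃███·┃ FormWidget                ┃
━━━━━━━━━━━━━━━━━━━━━━━━━━━━┓─────────┨
Editor                      ┃r      ▼]┃
────────────────────────────┨         ┃
0020  4b 4b 4b e3 43 ec f8 e┃Light  ( ┃
0030  6b 6b 6b 6b 58 7e 12 6┃ctive  ▼]┃
0040  1b 74 fc 6a 20 55 7a 8┃       ▼]┃
0050  c3 23 ca e5 3e ef 47 6┃English  ┃
                            ┃       ▼]┃
                            ┃r@exampl]┃
                            ┃         ┃
                            ┃         ┃
                            ┃         ┃
━━━━━━━━━━━━━━━━━━━━━━━━━━━━┛━━━━━━━━━┛
     ┗━━━━━━━━━━━━━━━━━━━━━━━━━━━━━━━━┛


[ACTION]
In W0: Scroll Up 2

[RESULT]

     ┃ GameOfLife                     ┃
     ┠────────────────────────────────┨
     ┃Gen:┏━━━━━━━━━━━━━━━━━━━━━━━━━━━┓
     ┃███·┃ FormWidget                ┃
━━━━━━━━━━━━━━━━━━━━━━━━━━━━┓─────────┨
Editor                      ┃r      ▼]┃
────────────────────────────┨         ┃
0000  AB d0 17 17 17 17 17 1┃Light  ( ┃
0010  37 37 37 37 68 a8 6c 5┃ctive  ▼]┃
0020  4b 4b 4b e3 43 ec f8 e┃       ▼]┃
0030  6b 6b 6b 6b 58 7e 12 6┃English  ┃
0040  1b 74 fc 6a 20 55 7a 8┃       ▼]┃
0050  c3 23 ca e5 3e ef 47 6┃r@exampl]┃
                            ┃         ┃
                            ┃         ┃
                            ┃         ┃
━━━━━━━━━━━━━━━━━━━━━━━━━━━━┛━━━━━━━━━┛
     ┗━━━━━━━━━━━━━━━━━━━━━━━━━━━━━━━━┛


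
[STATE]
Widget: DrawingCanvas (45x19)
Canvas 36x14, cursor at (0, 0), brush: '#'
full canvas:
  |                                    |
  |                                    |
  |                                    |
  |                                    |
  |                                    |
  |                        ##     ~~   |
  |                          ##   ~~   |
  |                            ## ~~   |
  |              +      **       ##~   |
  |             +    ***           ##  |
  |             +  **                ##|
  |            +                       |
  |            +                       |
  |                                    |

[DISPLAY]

+                                            
                                             
                                             
                                             
                                             
                        ##     ~~            
                          ##   ~~            
                            ## ~~            
              +      **       ##~            
             +    ***           ##           
             +  **                ##         
            +                                
            +                                
                                             
                                             
                                             
                                             
                                             
                                             


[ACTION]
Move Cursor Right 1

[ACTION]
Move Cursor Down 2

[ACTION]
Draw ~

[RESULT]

                                             
                                             
 ~                                           
                                             
                                             
                        ##     ~~            
                          ##   ~~            
                            ## ~~            
              +      **       ##~            
             +    ***           ##           
             +  **                ##         
            +                                
            +                                
                                             
                                             
                                             
                                             
                                             
                                             


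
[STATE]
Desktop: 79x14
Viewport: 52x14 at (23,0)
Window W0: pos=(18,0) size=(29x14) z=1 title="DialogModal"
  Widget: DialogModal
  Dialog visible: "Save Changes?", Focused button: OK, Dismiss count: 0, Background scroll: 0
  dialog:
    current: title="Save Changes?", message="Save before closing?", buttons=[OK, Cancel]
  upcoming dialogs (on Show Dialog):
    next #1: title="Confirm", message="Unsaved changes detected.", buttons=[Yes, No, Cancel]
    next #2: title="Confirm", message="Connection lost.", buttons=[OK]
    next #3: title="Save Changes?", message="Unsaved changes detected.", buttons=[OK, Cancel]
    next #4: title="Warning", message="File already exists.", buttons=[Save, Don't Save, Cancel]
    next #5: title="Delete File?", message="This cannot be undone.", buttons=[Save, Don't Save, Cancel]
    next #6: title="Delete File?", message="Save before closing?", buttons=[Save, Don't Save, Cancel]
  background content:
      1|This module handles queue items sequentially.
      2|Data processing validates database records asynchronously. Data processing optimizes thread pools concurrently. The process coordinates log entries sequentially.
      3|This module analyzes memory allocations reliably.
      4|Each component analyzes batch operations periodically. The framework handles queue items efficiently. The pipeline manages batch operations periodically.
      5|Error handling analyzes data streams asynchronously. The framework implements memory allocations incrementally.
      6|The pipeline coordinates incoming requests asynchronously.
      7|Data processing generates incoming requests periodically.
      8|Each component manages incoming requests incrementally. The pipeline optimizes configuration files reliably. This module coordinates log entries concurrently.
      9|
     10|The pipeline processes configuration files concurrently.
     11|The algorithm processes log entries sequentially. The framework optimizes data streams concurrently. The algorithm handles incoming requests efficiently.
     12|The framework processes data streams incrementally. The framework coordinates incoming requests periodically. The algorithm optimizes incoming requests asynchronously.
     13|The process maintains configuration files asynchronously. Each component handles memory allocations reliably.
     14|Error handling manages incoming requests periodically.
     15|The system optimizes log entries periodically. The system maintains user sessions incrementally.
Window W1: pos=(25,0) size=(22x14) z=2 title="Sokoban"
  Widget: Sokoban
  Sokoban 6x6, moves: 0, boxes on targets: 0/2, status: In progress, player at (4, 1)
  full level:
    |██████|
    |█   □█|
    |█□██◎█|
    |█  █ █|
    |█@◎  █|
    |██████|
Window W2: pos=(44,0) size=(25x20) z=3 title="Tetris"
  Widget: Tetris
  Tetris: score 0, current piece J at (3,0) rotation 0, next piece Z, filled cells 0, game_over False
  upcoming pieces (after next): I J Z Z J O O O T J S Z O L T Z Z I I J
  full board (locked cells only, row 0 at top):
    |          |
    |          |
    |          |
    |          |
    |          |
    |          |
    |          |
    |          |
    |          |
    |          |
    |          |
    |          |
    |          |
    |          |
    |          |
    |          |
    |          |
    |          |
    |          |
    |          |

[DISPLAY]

━━┏━━━━━━━━━━━━━━━━━━┏━━━━━━━━━━━━━━━━━━━━━━━┓      
lo┃ Sokoban          ┃ Tetris                ┃      
──┠──────────────────┠───────────────────────┨      
 m┃██████            ┃          │Next:       ┃      
 p┃█   □█            ┃          │▓▓          ┃      
──┃█□██◎█            ┃          │ ▓▓         ┃      
  ┃█  █ █            ┃          │            ┃      
Sa┃█@◎  █            ┃          │            ┃      
  ┃██████            ┃          │            ┃      
──┃Moves: 0  0/2     ┃          │Score:      ┃      
 c┃                  ┃          │0           ┃      
  ┃                  ┃          │            ┃      
pi┃                  ┃          │            ┃      
━━┗━━━━━━━━━━━━━━━━━━┃          │            ┃      


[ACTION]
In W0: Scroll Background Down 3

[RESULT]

━━┏━━━━━━━━━━━━━━━━━━┏━━━━━━━━━━━━━━━━━━━━━━━┓      
lo┃ Sokoban          ┃ Tetris                ┃      
──┠──────────────────┠───────────────────────┨      
 c┃██████            ┃          │Next:       ┃      
r ┃█   □█            ┃          │▓▓          ┃      
──┃█□██◎█            ┃          │ ▓▓         ┃      
  ┃█  █ █            ┃          │            ┃      
Sa┃█@◎  █            ┃          │            ┃      
  ┃██████            ┃          │            ┃      
──┃Moves: 0  0/2     ┃          │Score:      ┃      
al┃                  ┃          │0           ┃      
fr┃                  ┃          │            ┃      
pr┃                  ┃          │            ┃      
━━┗━━━━━━━━━━━━━━━━━━┃          │            ┃      


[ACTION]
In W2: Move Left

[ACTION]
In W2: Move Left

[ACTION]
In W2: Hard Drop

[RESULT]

━━┏━━━━━━━━━━━━━━━━━━┏━━━━━━━━━━━━━━━━━━━━━━━┓      
lo┃ Sokoban          ┃ Tetris                ┃      
──┠──────────────────┠───────────────────────┨      
 c┃██████            ┃          │Next:       ┃      
r ┃█   □█            ┃          │████        ┃      
──┃█□██◎█            ┃          │            ┃      
  ┃█  █ █            ┃          │            ┃      
Sa┃█@◎  █            ┃          │            ┃      
  ┃██████            ┃          │            ┃      
──┃Moves: 0  0/2     ┃          │Score:      ┃      
al┃                  ┃          │0           ┃      
fr┃                  ┃          │            ┃      
pr┃                  ┃          │            ┃      
━━┗━━━━━━━━━━━━━━━━━━┃          │            ┃      


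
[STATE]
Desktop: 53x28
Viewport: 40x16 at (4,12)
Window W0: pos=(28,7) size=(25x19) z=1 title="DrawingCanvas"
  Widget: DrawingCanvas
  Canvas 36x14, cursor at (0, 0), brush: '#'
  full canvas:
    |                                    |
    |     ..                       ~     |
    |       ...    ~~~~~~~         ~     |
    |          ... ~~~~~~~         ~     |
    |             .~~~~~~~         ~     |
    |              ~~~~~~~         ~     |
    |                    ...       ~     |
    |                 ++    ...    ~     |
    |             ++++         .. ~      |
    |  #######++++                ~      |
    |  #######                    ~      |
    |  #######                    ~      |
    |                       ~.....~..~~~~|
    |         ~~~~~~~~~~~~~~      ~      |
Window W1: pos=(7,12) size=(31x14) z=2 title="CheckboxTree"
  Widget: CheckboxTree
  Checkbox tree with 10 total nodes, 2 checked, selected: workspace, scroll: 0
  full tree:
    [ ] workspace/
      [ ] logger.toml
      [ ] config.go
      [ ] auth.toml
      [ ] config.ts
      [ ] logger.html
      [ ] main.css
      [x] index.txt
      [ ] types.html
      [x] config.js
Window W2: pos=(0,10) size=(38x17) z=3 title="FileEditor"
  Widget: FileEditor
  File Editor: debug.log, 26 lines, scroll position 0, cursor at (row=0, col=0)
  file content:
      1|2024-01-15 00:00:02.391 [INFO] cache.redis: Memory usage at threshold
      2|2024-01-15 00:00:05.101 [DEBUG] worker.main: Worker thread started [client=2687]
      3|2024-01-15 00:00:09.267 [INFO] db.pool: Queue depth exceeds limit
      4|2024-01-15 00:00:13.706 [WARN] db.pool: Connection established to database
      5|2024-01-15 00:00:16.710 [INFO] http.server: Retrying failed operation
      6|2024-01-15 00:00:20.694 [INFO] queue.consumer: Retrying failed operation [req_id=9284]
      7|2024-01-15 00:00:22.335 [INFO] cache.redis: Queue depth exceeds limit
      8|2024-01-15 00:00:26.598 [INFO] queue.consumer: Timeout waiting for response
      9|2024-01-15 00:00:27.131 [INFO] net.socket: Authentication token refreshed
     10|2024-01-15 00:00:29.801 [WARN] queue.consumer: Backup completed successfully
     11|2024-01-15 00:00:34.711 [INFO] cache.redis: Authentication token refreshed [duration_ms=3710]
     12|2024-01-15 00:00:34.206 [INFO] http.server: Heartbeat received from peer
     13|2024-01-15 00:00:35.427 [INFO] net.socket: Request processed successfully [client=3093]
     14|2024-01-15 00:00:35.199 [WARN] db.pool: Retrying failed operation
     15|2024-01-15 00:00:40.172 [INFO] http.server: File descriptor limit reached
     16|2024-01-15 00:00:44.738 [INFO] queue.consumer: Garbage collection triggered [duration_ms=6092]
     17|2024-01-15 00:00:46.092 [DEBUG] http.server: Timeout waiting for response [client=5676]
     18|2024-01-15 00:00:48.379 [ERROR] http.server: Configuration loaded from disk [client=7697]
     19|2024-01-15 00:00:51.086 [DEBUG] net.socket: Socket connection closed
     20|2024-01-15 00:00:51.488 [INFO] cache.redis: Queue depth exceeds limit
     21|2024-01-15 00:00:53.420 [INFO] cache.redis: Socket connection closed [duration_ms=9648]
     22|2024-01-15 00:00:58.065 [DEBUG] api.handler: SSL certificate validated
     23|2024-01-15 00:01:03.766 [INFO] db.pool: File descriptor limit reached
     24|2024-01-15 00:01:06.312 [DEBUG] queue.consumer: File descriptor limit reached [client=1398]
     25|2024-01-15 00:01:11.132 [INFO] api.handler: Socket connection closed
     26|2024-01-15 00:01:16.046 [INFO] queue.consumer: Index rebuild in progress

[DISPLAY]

─────────────────────────────────┨.    ~
4-01-15 00:00:02.391 [INFO] cach▲┃ ... ~
4-01-15 00:00:05.101 [DEBUG] wor█┃    .~
4-01-15 00:00:09.267 [INFO] db.p░┃     ~
4-01-15 00:00:13.706 [WARN] db.p░┃      
4-01-15 00:00:16.710 [INFO] http░┃      
4-01-15 00:00:20.694 [INFO] queu░┃    ++
4-01-15 00:00:22.335 [INFO] cach░┃++++  
4-01-15 00:00:26.598 [INFO] queu░┃      
4-01-15 00:00:27.131 [INFO] net.░┃      
4-01-15 00:00:29.801 [WARN] queu░┃      
4-01-15 00:00:34.711 [INFO] cach░┃~~~~~~
4-01-15 00:00:34.206 [INFO] http░┃      
4-01-15 00:00:35.427 [INFO] net.▼┃━━━━━━
━━━━━━━━━━━━━━━━━━━━━━━━━━━━━━━━━┛      
                                        


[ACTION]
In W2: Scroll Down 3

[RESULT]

─────────────────────────────────┨.    ~
4-01-15 00:00:13.706 [WARN] db.p▲┃ ... ~
4-01-15 00:00:16.710 [INFO] http░┃    .~
4-01-15 00:00:20.694 [INFO] queu░┃     ~
4-01-15 00:00:22.335 [INFO] cach█┃      
4-01-15 00:00:26.598 [INFO] queu░┃      
4-01-15 00:00:27.131 [INFO] net.░┃    ++
4-01-15 00:00:29.801 [WARN] queu░┃++++  
4-01-15 00:00:34.711 [INFO] cach░┃      
4-01-15 00:00:34.206 [INFO] http░┃      
4-01-15 00:00:35.427 [INFO] net.░┃      
4-01-15 00:00:35.199 [WARN] db.p░┃~~~~~~
4-01-15 00:00:40.172 [INFO] http░┃      
4-01-15 00:00:44.738 [INFO] queu▼┃━━━━━━
━━━━━━━━━━━━━━━━━━━━━━━━━━━━━━━━━┛      
                                        


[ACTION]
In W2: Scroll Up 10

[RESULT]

─────────────────────────────────┨.    ~
4-01-15 00:00:02.391 [INFO] cach▲┃ ... ~
4-01-15 00:00:05.101 [DEBUG] wor█┃    .~
4-01-15 00:00:09.267 [INFO] db.p░┃     ~
4-01-15 00:00:13.706 [WARN] db.p░┃      
4-01-15 00:00:16.710 [INFO] http░┃      
4-01-15 00:00:20.694 [INFO] queu░┃    ++
4-01-15 00:00:22.335 [INFO] cach░┃++++  
4-01-15 00:00:26.598 [INFO] queu░┃      
4-01-15 00:00:27.131 [INFO] net.░┃      
4-01-15 00:00:29.801 [WARN] queu░┃      
4-01-15 00:00:34.711 [INFO] cach░┃~~~~~~
4-01-15 00:00:34.206 [INFO] http░┃      
4-01-15 00:00:35.427 [INFO] net.▼┃━━━━━━
━━━━━━━━━━━━━━━━━━━━━━━━━━━━━━━━━┛      
                                        


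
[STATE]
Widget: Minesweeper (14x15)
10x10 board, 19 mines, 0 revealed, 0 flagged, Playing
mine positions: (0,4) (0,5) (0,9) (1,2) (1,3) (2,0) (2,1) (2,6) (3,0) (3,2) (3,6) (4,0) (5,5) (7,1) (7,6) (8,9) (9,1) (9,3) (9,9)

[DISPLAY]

■■■■■■■■■■    
■■■■■■■■■■    
■■■■■■■■■■    
■■■■■■■■■■    
■■■■■■■■■■    
■■■■■■■■■■    
■■■■■■■■■■    
■■■■■■■■■■    
■■■■■■■■■■    
■■■■■■■■■■    
              
              
              
              
              


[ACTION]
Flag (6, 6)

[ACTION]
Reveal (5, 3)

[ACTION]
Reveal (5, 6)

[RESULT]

■■■■■■■■■■    
■■■■■■■■■■    
■■■■■■■■■■    
■■■■■■■■■■    
■3111■■■■■    
■1  1■1■■■    
■11 12⚑■■■    
■■1  1■■■■    
■■3111■■■■    
■■■■■■■■■■    
              
              
              
              
              


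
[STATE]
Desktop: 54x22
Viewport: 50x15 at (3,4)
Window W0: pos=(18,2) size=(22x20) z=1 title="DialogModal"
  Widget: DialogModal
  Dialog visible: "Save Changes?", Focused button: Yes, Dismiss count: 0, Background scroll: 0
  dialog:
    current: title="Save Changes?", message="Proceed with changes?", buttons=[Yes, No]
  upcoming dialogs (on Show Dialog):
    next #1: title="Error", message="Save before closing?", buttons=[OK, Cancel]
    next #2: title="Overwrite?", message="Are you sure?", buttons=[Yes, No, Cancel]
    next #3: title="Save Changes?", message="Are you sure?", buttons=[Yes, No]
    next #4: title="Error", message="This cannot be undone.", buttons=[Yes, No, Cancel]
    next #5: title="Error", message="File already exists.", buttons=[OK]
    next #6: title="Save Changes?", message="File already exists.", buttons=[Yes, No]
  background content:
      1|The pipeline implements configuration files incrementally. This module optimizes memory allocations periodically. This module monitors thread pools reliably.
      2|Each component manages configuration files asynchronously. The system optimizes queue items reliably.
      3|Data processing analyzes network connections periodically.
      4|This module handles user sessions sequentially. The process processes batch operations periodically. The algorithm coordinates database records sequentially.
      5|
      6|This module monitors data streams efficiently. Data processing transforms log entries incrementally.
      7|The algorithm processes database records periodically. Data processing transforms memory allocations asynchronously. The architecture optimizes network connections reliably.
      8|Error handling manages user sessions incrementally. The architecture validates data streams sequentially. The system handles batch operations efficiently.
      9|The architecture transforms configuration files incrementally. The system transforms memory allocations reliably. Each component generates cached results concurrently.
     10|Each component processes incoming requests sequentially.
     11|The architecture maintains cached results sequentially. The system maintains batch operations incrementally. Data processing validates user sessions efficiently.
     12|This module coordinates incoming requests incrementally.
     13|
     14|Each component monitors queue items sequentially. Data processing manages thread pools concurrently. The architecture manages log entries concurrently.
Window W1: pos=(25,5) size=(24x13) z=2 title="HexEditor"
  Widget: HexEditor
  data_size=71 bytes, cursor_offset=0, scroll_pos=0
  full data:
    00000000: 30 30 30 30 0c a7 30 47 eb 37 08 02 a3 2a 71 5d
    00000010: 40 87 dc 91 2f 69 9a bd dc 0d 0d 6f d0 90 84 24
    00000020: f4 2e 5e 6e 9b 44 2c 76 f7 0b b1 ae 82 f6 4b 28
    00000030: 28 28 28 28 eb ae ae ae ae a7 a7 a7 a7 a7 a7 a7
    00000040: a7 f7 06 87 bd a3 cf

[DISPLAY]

               ┠────────────────────┨             
               ┃The pi┏━━━━━━━━━━━━━━━━━━━━━━┓    
               ┃Each c┃ HexEditor            ┃    
               ┃Data p┠──────────────────────┨    
               ┃This m┃00000000  30 30 30 30 ┃    
               ┃      ┃00000010  40 87 dc 91 ┃    
               ┃Th┌───┃00000020  f4 2e 5e 6e ┃    
               ┃Th│Sav┃00000030  28 28 28 28 ┃    
               ┃Er│Pro┃00000040  a7 f7 06 87 ┃    
               ┃Th│  [┃                      ┃    
               ┃Ea└───┃                      ┃    
               ┃The ar┃                      ┃    
               ┃This m┃                      ┃    
               ┃      ┗━━━━━━━━━━━━━━━━━━━━━━┛    
               ┃Each component monit┃             


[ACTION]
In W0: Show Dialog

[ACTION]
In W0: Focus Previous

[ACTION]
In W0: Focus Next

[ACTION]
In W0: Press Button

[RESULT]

               ┠────────────────────┨             
               ┃The pi┏━━━━━━━━━━━━━━━━━━━━━━┓    
               ┃Each c┃ HexEditor            ┃    
               ┃Data p┠──────────────────────┨    
               ┃This m┃00000000  30 30 30 30 ┃    
               ┃      ┃00000010  40 87 dc 91 ┃    
               ┃This m┃00000020  f4 2e 5e 6e ┃    
               ┃The al┃00000030  28 28 28 28 ┃    
               ┃Error ┃00000040  a7 f7 06 87 ┃    
               ┃The ar┃                      ┃    
               ┃Each c┃                      ┃    
               ┃The ar┃                      ┃    
               ┃This m┃                      ┃    
               ┃      ┗━━━━━━━━━━━━━━━━━━━━━━┛    
               ┃Each component monit┃             


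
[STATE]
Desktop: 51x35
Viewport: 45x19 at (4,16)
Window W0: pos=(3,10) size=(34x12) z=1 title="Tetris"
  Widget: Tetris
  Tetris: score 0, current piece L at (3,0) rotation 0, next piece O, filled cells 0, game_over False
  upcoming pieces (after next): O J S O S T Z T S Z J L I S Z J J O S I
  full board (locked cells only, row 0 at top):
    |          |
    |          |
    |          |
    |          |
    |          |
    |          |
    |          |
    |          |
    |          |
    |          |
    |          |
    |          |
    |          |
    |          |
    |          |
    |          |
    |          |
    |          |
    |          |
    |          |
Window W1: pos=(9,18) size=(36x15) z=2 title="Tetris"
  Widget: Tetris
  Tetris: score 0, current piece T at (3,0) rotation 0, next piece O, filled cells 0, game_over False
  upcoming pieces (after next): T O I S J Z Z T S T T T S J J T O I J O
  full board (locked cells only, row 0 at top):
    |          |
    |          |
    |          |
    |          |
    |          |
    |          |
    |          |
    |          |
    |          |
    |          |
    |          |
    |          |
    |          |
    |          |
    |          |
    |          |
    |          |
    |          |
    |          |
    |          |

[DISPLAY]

          │                     ┃            
          │                     ┃            
     ┏━━━━━━━━━━━━━━━━━━━━━━━━━━━━━━━━━━┓    
     ┃ Tetris                           ┃    
     ┠──────────────────────────────────┨    
━━━━━┃          │Next:                  ┃    
     ┃          │▓▓                     ┃    
     ┃          │▓▓                     ┃    
     ┃          │                       ┃    
     ┃          │                       ┃    
     ┃          │                       ┃    
     ┃          │Score:                 ┃    
     ┃          │0                      ┃    
     ┃          │                       ┃    
     ┃          │                       ┃    
     ┃          │                       ┃    
     ┗━━━━━━━━━━━━━━━━━━━━━━━━━━━━━━━━━━┛    
                                             
                                             


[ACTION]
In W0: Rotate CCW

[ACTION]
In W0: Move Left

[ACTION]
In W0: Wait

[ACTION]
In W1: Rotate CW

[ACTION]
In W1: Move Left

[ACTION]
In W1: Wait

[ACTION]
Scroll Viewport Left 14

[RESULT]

   ┃          │                     ┃        
   ┃          │                     ┃        
   ┃     ┏━━━━━━━━━━━━━━━━━━━━━━━━━━━━━━━━━━┓
   ┃     ┃ Tetris                           ┃
   ┃     ┠──────────────────────────────────┨
   ┗━━━━━┃          │Next:                  ┃
         ┃          │▓▓                     ┃
         ┃          │▓▓                     ┃
         ┃          │                       ┃
         ┃          │                       ┃
         ┃          │                       ┃
         ┃          │Score:                 ┃
         ┃          │0                      ┃
         ┃          │                       ┃
         ┃          │                       ┃
         ┃          │                       ┃
         ┗━━━━━━━━━━━━━━━━━━━━━━━━━━━━━━━━━━┛
                                             
                                             


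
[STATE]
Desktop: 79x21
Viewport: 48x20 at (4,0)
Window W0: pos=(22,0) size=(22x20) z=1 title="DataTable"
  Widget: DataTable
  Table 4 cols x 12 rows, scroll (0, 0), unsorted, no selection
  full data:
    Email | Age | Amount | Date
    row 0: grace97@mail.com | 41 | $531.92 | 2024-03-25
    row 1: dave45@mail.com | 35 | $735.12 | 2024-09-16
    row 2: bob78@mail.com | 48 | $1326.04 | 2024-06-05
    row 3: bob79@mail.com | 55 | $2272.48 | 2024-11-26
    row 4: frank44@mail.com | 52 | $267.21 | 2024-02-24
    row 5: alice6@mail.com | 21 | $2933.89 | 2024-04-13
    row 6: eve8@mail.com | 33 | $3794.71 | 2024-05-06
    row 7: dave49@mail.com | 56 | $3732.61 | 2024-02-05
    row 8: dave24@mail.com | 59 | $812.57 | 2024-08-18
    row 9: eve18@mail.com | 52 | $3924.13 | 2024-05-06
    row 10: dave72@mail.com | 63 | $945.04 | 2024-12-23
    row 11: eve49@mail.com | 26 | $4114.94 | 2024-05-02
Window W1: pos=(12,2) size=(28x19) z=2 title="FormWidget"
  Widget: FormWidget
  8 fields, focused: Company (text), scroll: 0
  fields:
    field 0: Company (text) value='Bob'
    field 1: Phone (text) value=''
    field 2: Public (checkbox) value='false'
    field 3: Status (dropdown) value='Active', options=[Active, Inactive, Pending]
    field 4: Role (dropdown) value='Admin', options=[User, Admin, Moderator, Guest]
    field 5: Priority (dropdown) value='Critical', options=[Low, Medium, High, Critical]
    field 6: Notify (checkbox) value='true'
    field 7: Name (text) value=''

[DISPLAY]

                  ┏━━━━━━━━━━━━━━━━━━━━┓        
                  ┃ DataTable          ┃        
        ┏━━━━━━━━━━━━━━━━━━━━━━━━━━┓───┨        
        ┃ FormWidget               ┃Age┃        
        ┠──────────────────────────┨───┃        
        ┃> Company:    [Bob       ]┃41 ┃        
        ┃  Phone:      [          ]┃35 ┃        
        ┃  Public:     [ ]         ┃48 ┃        
        ┃  Status:     [Active   ▼]┃55 ┃        
        ┃  Role:       [Admin    ▼]┃52 ┃        
        ┃  Priority:   [Critical ▼]┃21 ┃        
        ┃  Notify:     [x]         ┃33 ┃        
        ┃  Name:       [          ]┃56 ┃        
        ┃                          ┃59 ┃        
        ┃                          ┃52 ┃        
        ┃                          ┃63 ┃        
        ┃                          ┃26 ┃        
        ┃                          ┃   ┃        
        ┃                          ┃   ┃        
        ┃                          ┃━━━┛        


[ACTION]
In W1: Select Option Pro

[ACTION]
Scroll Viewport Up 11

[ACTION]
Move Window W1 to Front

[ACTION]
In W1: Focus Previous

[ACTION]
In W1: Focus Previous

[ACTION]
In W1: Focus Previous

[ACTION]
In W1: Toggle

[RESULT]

                  ┏━━━━━━━━━━━━━━━━━━━━┓        
                  ┃ DataTable          ┃        
        ┏━━━━━━━━━━━━━━━━━━━━━━━━━━┓───┨        
        ┃ FormWidget               ┃Age┃        
        ┠──────────────────────────┨───┃        
        ┃  Company:    [Bob       ]┃41 ┃        
        ┃  Phone:      [          ]┃35 ┃        
        ┃  Public:     [ ]         ┃48 ┃        
        ┃  Status:     [Active   ▼]┃55 ┃        
        ┃  Role:       [Admin    ▼]┃52 ┃        
        ┃> Priority:   [Critical ▼]┃21 ┃        
        ┃  Notify:     [x]         ┃33 ┃        
        ┃  Name:       [          ]┃56 ┃        
        ┃                          ┃59 ┃        
        ┃                          ┃52 ┃        
        ┃                          ┃63 ┃        
        ┃                          ┃26 ┃        
        ┃                          ┃   ┃        
        ┃                          ┃   ┃        
        ┃                          ┃━━━┛        


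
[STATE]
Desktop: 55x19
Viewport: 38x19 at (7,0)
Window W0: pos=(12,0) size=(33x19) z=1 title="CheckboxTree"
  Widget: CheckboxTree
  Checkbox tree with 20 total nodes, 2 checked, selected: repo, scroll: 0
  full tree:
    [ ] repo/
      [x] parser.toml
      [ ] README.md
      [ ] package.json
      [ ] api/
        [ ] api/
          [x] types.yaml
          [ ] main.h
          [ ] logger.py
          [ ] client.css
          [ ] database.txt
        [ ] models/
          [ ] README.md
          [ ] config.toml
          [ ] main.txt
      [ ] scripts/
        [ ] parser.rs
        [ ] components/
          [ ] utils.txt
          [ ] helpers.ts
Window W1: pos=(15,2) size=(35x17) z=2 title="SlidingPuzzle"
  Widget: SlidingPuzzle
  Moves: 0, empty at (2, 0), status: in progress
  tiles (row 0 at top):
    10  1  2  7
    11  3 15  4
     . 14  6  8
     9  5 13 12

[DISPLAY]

     ┏━━━━━━━━━━━━━━━━━━━━━━━━━━━━━━━┓
     ┃ CheckboxTree                  ┃
     ┠──┏━━━━━━━━━━━━━━━━━━━━━━━━━━━━━
     ┃>[┃ SlidingPuzzle               
     ┃  ┠─────────────────────────────
     ┃  ┃┌────┬────┬────┬────┐        
     ┃  ┃│ 10 │  1 │  2 │  7 │        
     ┃  ┃├────┼────┼────┼────┤        
     ┃  ┃│ 11 │  3 │ 15 │  4 │        
     ┃  ┃├────┼────┼────┼────┤        
     ┃  ┃│    │ 14 │  6 │  8 │        
     ┃  ┃├────┼────┼────┼────┤        
     ┃  ┃│  9 │  5 │ 13 │ 12 │        
     ┃  ┃└────┴────┴────┴────┘        
     ┃  ┃Moves: 0                     
     ┃  ┃                             
     ┃  ┃                             
     ┃  ┃                             
     ┗━━┗━━━━━━━━━━━━━━━━━━━━━━━━━━━━━


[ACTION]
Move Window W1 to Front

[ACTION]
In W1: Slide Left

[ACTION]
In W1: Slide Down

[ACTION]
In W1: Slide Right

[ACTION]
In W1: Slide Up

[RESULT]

     ┏━━━━━━━━━━━━━━━━━━━━━━━━━━━━━━━┓
     ┃ CheckboxTree                  ┃
     ┠──┏━━━━━━━━━━━━━━━━━━━━━━━━━━━━━
     ┃>[┃ SlidingPuzzle               
     ┃  ┠─────────────────────────────
     ┃  ┃┌────┬────┬────┬────┐        
     ┃  ┃│ 10 │  1 │  2 │  7 │        
     ┃  ┃├────┼────┼────┼────┤        
     ┃  ┃│ 14 │ 11 │ 15 │  4 │        
     ┃  ┃├────┼────┼────┼────┤        
     ┃  ┃│    │  3 │  6 │  8 │        
     ┃  ┃├────┼────┼────┼────┤        
     ┃  ┃│  9 │  5 │ 13 │ 12 │        
     ┃  ┃└────┴────┴────┴────┘        
     ┃  ┃Moves: 4                     
     ┃  ┃                             
     ┃  ┃                             
     ┃  ┃                             
     ┗━━┗━━━━━━━━━━━━━━━━━━━━━━━━━━━━━
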